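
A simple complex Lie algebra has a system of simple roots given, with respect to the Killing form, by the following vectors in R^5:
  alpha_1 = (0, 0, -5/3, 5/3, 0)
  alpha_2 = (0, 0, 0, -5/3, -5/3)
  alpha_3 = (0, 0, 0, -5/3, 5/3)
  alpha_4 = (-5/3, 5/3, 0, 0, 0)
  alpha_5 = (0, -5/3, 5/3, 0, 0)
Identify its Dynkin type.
Compute the Cartan integers a_ij = 2(alpha_i, alpha_j)/(alpha_j, alpha_j); the resulting 5x5 Cartan matrix is
[[2, -1, -1, 0, -1], [-1, 2, 0, 0, 0], [-1, 0, 2, 0, 0], [0, 0, 0, 2, -1], [-1, 0, 0, -1, 2]].
All simple roots have the same length, so the diagram is simply laced. The associated Dynkin diagram is a chain of 3 nodes with a fork of two nodes at one end (D_5), so the type is D_5 (the algebra so(10)).

type D_5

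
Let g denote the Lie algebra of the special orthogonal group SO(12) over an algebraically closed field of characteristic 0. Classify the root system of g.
D_6 (so(12))

This is so(12) with 12 even, which has dimension 12(12-1)/2 = 66 and rank 12/2 = 6. In the classification of classical Lie algebras, the orthogonal algebra so(2n) in an even number of variables has type D_n; here n = 6, so the Dynkin diagram is a chain of 4 nodes with a fork of two nodes at one end (D_6). Hence the type is D_6.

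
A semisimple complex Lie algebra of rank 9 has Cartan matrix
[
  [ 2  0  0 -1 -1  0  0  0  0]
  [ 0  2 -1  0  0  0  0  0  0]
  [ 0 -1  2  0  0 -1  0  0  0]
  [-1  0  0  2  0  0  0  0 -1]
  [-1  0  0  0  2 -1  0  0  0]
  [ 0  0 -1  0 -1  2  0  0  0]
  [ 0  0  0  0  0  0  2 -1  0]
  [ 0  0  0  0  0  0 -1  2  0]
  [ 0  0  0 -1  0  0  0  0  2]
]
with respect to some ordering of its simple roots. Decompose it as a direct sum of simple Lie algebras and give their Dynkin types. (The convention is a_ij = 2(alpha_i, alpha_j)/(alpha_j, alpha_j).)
A_2 (sl(3)) + A_7 (sl(8))

The diagram associated to this matrix has two connected components: the simple roots {alpha_7, alpha_8} form a chain of 2 nodes with single edges (A_2), and {alpha_1, alpha_2, alpha_3, alpha_4, alpha_5, alpha_6, alpha_9} form a chain of 7 nodes with single edges (A_7). A semisimple Lie algebra decomposes uniquely as the direct sum of simple ideals, one per connected component of its Dynkin diagram, so g ≅ A_2 ⊕ A_7 (dimension 8 + 63 = 71).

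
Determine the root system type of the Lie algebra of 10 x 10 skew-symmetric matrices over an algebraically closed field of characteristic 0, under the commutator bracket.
type D_5

This is so(10) with 10 even, which has dimension 10(10-1)/2 = 45 and rank 10/2 = 5. In the classification of classical Lie algebras, the orthogonal algebra so(2n) in an even number of variables has type D_n; here n = 5, so the Dynkin diagram is a chain of 3 nodes with a fork of two nodes at one end (D_5). Hence the type is D_5.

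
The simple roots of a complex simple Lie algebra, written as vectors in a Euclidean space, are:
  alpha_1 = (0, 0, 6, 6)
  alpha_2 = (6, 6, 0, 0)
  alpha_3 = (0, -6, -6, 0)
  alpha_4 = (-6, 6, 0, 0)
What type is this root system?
Compute the Cartan integers a_ij = 2(alpha_i, alpha_j)/(alpha_j, alpha_j); the resulting 4x4 Cartan matrix is
[[2, 0, -1, 0], [0, 2, -1, 0], [-1, -1, 2, -1], [0, 0, -1, 2]].
All simple roots have the same length, so the diagram is simply laced. The associated Dynkin diagram is a chain of 2 nodes with a fork of two nodes at one end (D_4), so the type is D_4 (the algebra so(8)).

D_4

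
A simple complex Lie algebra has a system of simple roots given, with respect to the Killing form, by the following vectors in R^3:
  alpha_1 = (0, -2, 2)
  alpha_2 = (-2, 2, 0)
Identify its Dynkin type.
type A_2

Compute the Cartan integers a_ij = 2(alpha_i, alpha_j)/(alpha_j, alpha_j); the resulting 2x2 Cartan matrix is
[[2, -1], [-1, 2]].
All simple roots have the same length, so the diagram is simply laced. The associated Dynkin diagram is a chain of 2 nodes with single edges (A_2), so the type is A_2 (the algebra sl(3)).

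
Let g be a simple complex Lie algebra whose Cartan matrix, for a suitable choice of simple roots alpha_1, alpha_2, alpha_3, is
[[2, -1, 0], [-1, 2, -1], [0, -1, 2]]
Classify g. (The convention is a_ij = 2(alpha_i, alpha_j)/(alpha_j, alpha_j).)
A3

The matrix has rank 3 with 2's on the diagonal. Reading the off-diagonal entries as Dynkin edges (a single edge where a_ij = a_ji = -1; a double or triple edge where a_ij * a_ji = 2 or 3), the diagram is a chain of 3 nodes with single edges (A_3). One simple-root ordering that puts it in standard form is (alpha_3, alpha_2, alpha_1). So the algebra is type A_3, i.e. sl(4).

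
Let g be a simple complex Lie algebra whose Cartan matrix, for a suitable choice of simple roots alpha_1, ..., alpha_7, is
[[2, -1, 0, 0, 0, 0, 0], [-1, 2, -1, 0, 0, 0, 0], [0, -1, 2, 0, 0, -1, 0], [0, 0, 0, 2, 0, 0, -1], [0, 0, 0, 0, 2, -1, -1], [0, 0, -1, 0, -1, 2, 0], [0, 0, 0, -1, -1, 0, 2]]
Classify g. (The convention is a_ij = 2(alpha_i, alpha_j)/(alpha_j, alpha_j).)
The matrix has rank 7 with 2's on the diagonal. Reading the off-diagonal entries as Dynkin edges (a single edge where a_ij = a_ji = -1; a double or triple edge where a_ij * a_ji = 2 or 3), the diagram is a chain of 7 nodes with single edges (A_7). One simple-root ordering that puts it in standard form is (alpha_4, alpha_7, alpha_5, alpha_6, alpha_3, alpha_2, alpha_1). So the algebra is type A_7, i.e. sl(8).

type A_7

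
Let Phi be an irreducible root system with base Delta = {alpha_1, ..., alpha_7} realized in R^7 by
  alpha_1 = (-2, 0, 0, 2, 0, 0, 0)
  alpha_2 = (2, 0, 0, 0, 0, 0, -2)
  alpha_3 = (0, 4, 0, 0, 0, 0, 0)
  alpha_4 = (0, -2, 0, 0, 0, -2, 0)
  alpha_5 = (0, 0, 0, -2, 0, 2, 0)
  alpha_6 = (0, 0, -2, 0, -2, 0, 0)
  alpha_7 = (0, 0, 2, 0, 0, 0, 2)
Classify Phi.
Compute the Cartan integers a_ij = 2(alpha_i, alpha_j)/(alpha_j, alpha_j); the resulting 7x7 Cartan matrix is
[[2, -1, 0, 0, -1, 0, 0], [-1, 2, 0, 0, 0, 0, -1], [0, 0, 2, -2, 0, 0, 0], [0, 0, -1, 2, -1, 0, 0], [-1, 0, 0, -1, 2, 0, 0], [0, 0, 0, 0, 0, 2, -1], [0, -1, 0, 0, 0, -1, 2]].
The roots have two lengths (squared-length ratio 2:1); the short ones are alpha_{1,2,4,5,6,7}. The associated Dynkin diagram is a chain of 7 nodes with a double edge at one end; the terminal node there is the unique long simple root (C_7), so the type is C_7 (the algebra sp(14)).

type C_7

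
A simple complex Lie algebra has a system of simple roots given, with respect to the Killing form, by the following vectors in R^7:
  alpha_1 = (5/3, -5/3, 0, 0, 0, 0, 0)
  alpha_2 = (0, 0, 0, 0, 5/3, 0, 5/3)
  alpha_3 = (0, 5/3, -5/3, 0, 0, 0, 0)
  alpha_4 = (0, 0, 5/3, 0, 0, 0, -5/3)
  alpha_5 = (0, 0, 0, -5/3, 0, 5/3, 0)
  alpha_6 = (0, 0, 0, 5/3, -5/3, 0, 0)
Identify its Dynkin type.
Compute the Cartan integers a_ij = 2(alpha_i, alpha_j)/(alpha_j, alpha_j); the resulting 6x6 Cartan matrix is
[[2, 0, -1, 0, 0, 0], [0, 2, 0, -1, 0, -1], [-1, 0, 2, -1, 0, 0], [0, -1, -1, 2, 0, 0], [0, 0, 0, 0, 2, -1], [0, -1, 0, 0, -1, 2]].
All simple roots have the same length, so the diagram is simply laced. The associated Dynkin diagram is a chain of 6 nodes with single edges (A_6), so the type is A_6 (the algebra sl(7)).

type A_6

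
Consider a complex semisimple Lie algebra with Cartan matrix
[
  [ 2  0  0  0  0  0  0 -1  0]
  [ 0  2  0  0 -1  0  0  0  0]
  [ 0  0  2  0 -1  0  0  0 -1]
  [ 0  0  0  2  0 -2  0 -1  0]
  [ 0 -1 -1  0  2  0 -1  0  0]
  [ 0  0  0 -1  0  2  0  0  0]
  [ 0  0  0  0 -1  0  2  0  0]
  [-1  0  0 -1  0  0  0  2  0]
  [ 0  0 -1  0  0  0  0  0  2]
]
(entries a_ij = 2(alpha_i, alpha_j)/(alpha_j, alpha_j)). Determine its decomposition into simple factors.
type B_4 + type D_5

The diagram associated to this matrix has two connected components: the simple roots {alpha_1, alpha_4, alpha_6, alpha_8} form a chain of 4 nodes with a double edge at one end; the terminal node there is the unique short simple root (B_4), and {alpha_2, alpha_3, alpha_5, alpha_7, alpha_9} form a chain of 3 nodes with a fork of two nodes at one end (D_5). A semisimple Lie algebra decomposes uniquely as the direct sum of simple ideals, one per connected component of its Dynkin diagram, so g ≅ B_4 ⊕ D_5 (dimension 36 + 45 = 81).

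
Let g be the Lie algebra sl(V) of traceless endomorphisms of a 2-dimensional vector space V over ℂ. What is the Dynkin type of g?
A_1

This is sl(2), which has dimension 2^2 - 1 = 3 and rank 2 - 1 = 1 (a Cartan subalgebra is the diagonal traceless matrices). In the classification of classical Lie algebras, the special linear algebra sl(n+1) has type A_n; here n = 1, so the Dynkin diagram is a chain of 1 nodes with single edges (A_1). Hence the type is A_1.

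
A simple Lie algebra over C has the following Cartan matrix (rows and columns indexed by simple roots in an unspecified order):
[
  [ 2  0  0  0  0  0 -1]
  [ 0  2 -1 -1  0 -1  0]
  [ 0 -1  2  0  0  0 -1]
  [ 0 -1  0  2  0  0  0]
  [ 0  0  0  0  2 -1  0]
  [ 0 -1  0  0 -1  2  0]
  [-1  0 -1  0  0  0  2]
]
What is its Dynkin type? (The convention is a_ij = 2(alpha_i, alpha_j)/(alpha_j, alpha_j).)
E_7

The matrix has rank 7 with 2's on the diagonal. Reading the off-diagonal entries as Dynkin edges (a single edge where a_ij = a_ji = -1; a double or triple edge where a_ij * a_ji = 2 or 3), the diagram is a chain of 6 nodes with one extra node attached to the third node from one end (E_7). One simple-root ordering that puts it in standard form is (alpha_5, alpha_4, alpha_6, alpha_2, alpha_3, alpha_7, alpha_1). So the algebra is type E_7.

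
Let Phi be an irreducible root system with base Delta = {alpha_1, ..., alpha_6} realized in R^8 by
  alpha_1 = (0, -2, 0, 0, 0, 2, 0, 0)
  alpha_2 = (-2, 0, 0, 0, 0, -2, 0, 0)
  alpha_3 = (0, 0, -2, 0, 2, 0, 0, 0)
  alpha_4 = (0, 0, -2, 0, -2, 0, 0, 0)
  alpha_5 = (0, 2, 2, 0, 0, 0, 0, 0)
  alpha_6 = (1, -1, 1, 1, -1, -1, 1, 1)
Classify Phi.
Compute the Cartan integers a_ij = 2(alpha_i, alpha_j)/(alpha_j, alpha_j); the resulting 6x6 Cartan matrix is
[[2, -1, 0, 0, -1, 0], [-1, 2, 0, 0, 0, 0], [0, 0, 2, 0, -1, -1], [0, 0, 0, 2, -1, 0], [-1, 0, -1, -1, 2, 0], [0, 0, -1, 0, 0, 2]].
All simple roots have the same length, so the diagram is simply laced. The associated Dynkin diagram is a chain of 5 nodes with one extra node attached to the third node from one end (E_6), so the type is E_6.

E_6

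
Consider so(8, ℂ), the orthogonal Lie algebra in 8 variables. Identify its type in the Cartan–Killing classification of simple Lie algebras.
D_4 (so(8))

This is so(8) with 8 even, which has dimension 8(8-1)/2 = 28 and rank 8/2 = 4. In the classification of classical Lie algebras, the orthogonal algebra so(2n) in an even number of variables has type D_n; here n = 4, so the Dynkin diagram is a chain of 2 nodes with a fork of two nodes at one end (D_4). Hence the type is D_4.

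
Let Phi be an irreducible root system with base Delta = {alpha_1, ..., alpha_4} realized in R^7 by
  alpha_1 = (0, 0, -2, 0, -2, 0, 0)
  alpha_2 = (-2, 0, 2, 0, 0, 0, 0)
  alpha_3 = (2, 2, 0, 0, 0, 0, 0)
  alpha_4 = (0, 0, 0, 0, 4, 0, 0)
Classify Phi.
Compute the Cartan integers a_ij = 2(alpha_i, alpha_j)/(alpha_j, alpha_j); the resulting 4x4 Cartan matrix is
[[2, -1, 0, -1], [-1, 2, -1, 0], [0, -1, 2, 0], [-2, 0, 0, 2]].
The roots have two lengths (squared-length ratio 2:1); the short ones are alpha_{1,2,3}. The associated Dynkin diagram is a chain of 4 nodes with a double edge at one end; the terminal node there is the unique long simple root (C_4), so the type is C_4 (the algebra sp(8)).

C4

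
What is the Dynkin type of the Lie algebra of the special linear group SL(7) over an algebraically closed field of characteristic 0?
A_6 (sl(7))

This is sl(7), which has dimension 7^2 - 1 = 48 and rank 7 - 1 = 6 (a Cartan subalgebra is the diagonal traceless matrices). In the classification of classical Lie algebras, the special linear algebra sl(n+1) has type A_n; here n = 6, so the Dynkin diagram is a chain of 6 nodes with single edges (A_6). Hence the type is A_6.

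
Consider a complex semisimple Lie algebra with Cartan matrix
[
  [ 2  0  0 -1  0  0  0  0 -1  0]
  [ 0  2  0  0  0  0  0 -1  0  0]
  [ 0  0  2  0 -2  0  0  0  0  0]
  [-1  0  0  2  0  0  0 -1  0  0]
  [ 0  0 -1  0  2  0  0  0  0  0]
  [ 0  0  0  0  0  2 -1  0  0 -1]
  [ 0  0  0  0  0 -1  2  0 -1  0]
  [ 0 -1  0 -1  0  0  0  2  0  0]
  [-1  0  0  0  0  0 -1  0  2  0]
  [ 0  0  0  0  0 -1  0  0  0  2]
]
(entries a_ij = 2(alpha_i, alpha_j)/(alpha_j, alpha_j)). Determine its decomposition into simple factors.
The diagram associated to this matrix has two connected components: the simple roots {alpha_1, alpha_2, alpha_4, alpha_6, alpha_7, alpha_8, alpha_9, alpha_10} form a chain of 8 nodes with single edges (A_8), and {alpha_3, alpha_5} form a chain of 2 nodes with a double edge at one end; the terminal node there is the unique short simple root (B_2). A semisimple Lie algebra decomposes uniquely as the direct sum of simple ideals, one per connected component of its Dynkin diagram, so g ≅ A_8 ⊕ B_2 (dimension 80 + 10 = 90).

type A_8 ⊕ type B_2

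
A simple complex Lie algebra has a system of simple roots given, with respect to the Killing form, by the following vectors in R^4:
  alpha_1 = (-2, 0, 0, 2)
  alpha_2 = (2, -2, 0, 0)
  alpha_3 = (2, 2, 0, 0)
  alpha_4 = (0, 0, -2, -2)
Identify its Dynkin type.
Compute the Cartan integers a_ij = 2(alpha_i, alpha_j)/(alpha_j, alpha_j); the resulting 4x4 Cartan matrix is
[[2, -1, -1, -1], [-1, 2, 0, 0], [-1, 0, 2, 0], [-1, 0, 0, 2]].
All simple roots have the same length, so the diagram is simply laced. The associated Dynkin diagram is a chain of 2 nodes with a fork of two nodes at one end (D_4), so the type is D_4 (the algebra so(8)).

D4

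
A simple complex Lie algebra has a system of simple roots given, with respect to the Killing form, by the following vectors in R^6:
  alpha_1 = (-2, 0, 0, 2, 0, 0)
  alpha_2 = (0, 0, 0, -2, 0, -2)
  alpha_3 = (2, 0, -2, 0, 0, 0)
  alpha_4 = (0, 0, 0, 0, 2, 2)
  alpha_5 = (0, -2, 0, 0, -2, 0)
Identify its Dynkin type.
A5

Compute the Cartan integers a_ij = 2(alpha_i, alpha_j)/(alpha_j, alpha_j); the resulting 5x5 Cartan matrix is
[[2, -1, -1, 0, 0], [-1, 2, 0, -1, 0], [-1, 0, 2, 0, 0], [0, -1, 0, 2, -1], [0, 0, 0, -1, 2]].
All simple roots have the same length, so the diagram is simply laced. The associated Dynkin diagram is a chain of 5 nodes with single edges (A_5), so the type is A_5 (the algebra sl(6)).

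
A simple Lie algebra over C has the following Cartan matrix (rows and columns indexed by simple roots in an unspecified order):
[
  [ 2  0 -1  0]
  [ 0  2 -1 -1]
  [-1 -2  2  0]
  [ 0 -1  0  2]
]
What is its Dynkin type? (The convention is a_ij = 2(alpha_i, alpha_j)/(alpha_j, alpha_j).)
The matrix has rank 4 with 2's on the diagonal. Reading the off-diagonal entries as Dynkin edges (a single edge where a_ij = a_ji = -1; a double or triple edge where a_ij * a_ji = 2 or 3), the diagram is a chain of 4 nodes with a double edge between the middle two (F_4). One simple-root ordering that puts it in standard form is (alpha_1, alpha_3, alpha_2, alpha_4). So the algebra is type F_4.

F4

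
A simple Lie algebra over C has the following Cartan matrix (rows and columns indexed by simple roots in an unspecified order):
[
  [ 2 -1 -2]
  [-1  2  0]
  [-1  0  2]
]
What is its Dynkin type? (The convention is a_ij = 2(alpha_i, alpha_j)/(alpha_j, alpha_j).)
B3

The matrix has rank 3 with 2's on the diagonal. Reading the off-diagonal entries as Dynkin edges (a single edge where a_ij = a_ji = -1; a double or triple edge where a_ij * a_ji = 2 or 3), the diagram is a chain of 3 nodes with a double edge at one end; the terminal node there is the unique short simple root (B_3). One simple-root ordering that puts it in standard form is (alpha_2, alpha_1, alpha_3). So the algebra is type B_3, i.e. so(7).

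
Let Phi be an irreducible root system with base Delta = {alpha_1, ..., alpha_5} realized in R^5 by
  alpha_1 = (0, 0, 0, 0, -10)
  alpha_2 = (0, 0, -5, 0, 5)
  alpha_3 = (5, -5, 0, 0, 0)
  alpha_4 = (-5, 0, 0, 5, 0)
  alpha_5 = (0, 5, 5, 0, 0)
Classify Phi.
C5

Compute the Cartan integers a_ij = 2(alpha_i, alpha_j)/(alpha_j, alpha_j); the resulting 5x5 Cartan matrix is
[[2, -2, 0, 0, 0], [-1, 2, 0, 0, -1], [0, 0, 2, -1, -1], [0, 0, -1, 2, 0], [0, -1, -1, 0, 2]].
The roots have two lengths (squared-length ratio 2:1); the short ones are alpha_{2,3,4,5}. The associated Dynkin diagram is a chain of 5 nodes with a double edge at one end; the terminal node there is the unique long simple root (C_5), so the type is C_5 (the algebra sp(10)).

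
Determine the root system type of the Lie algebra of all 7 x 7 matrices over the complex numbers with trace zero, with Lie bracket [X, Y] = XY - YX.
A6

This is sl(7), which has dimension 7^2 - 1 = 48 and rank 7 - 1 = 6 (a Cartan subalgebra is the diagonal traceless matrices). In the classification of classical Lie algebras, the special linear algebra sl(n+1) has type A_n; here n = 6, so the Dynkin diagram is a chain of 6 nodes with single edges (A_6). Hence the type is A_6.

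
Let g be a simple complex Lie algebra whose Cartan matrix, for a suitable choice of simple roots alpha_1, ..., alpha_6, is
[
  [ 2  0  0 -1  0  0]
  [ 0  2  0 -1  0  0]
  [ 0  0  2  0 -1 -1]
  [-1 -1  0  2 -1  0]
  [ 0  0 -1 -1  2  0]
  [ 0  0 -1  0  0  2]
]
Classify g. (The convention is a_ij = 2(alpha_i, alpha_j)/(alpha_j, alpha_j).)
The matrix has rank 6 with 2's on the diagonal. Reading the off-diagonal entries as Dynkin edges (a single edge where a_ij = a_ji = -1; a double or triple edge where a_ij * a_ji = 2 or 3), the diagram is a chain of 4 nodes with a fork of two nodes at one end (D_6). One simple-root ordering that puts it in standard form is (alpha_6, alpha_3, alpha_5, alpha_4, alpha_2, alpha_1). So the algebra is type D_6, i.e. so(12).

D6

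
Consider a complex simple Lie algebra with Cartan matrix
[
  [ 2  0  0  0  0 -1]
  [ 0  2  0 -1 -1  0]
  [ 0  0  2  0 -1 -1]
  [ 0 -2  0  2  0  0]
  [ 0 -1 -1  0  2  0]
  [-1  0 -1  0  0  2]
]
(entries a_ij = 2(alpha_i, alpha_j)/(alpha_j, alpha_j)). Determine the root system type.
C_6 (sp(12))

The matrix has rank 6 with 2's on the diagonal. Reading the off-diagonal entries as Dynkin edges (a single edge where a_ij = a_ji = -1; a double or triple edge where a_ij * a_ji = 2 or 3), the diagram is a chain of 6 nodes with a double edge at one end; the terminal node there is the unique long simple root (C_6). One simple-root ordering that puts it in standard form is (alpha_1, alpha_6, alpha_3, alpha_5, alpha_2, alpha_4). So the algebra is type C_6, i.e. sp(12).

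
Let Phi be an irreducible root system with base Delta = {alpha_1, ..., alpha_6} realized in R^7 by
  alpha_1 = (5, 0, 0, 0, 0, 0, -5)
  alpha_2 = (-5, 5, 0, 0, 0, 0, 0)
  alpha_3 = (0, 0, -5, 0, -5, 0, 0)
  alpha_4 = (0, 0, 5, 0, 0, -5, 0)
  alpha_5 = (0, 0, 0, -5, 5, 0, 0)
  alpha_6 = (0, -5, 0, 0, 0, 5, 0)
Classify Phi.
type A_6

Compute the Cartan integers a_ij = 2(alpha_i, alpha_j)/(alpha_j, alpha_j); the resulting 6x6 Cartan matrix is
[[2, -1, 0, 0, 0, 0], [-1, 2, 0, 0, 0, -1], [0, 0, 2, -1, -1, 0], [0, 0, -1, 2, 0, -1], [0, 0, -1, 0, 2, 0], [0, -1, 0, -1, 0, 2]].
All simple roots have the same length, so the diagram is simply laced. The associated Dynkin diagram is a chain of 6 nodes with single edges (A_6), so the type is A_6 (the algebra sl(7)).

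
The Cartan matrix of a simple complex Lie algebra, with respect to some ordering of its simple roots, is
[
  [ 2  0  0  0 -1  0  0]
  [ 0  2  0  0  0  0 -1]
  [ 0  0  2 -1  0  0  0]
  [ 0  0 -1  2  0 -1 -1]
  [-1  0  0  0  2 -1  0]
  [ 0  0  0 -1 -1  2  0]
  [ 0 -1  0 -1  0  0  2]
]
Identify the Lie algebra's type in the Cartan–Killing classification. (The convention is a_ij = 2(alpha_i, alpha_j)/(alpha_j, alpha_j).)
E_7

The matrix has rank 7 with 2's on the diagonal. Reading the off-diagonal entries as Dynkin edges (a single edge where a_ij = a_ji = -1; a double or triple edge where a_ij * a_ji = 2 or 3), the diagram is a chain of 6 nodes with one extra node attached to the third node from one end (E_7). One simple-root ordering that puts it in standard form is (alpha_2, alpha_3, alpha_7, alpha_4, alpha_6, alpha_5, alpha_1). So the algebra is type E_7.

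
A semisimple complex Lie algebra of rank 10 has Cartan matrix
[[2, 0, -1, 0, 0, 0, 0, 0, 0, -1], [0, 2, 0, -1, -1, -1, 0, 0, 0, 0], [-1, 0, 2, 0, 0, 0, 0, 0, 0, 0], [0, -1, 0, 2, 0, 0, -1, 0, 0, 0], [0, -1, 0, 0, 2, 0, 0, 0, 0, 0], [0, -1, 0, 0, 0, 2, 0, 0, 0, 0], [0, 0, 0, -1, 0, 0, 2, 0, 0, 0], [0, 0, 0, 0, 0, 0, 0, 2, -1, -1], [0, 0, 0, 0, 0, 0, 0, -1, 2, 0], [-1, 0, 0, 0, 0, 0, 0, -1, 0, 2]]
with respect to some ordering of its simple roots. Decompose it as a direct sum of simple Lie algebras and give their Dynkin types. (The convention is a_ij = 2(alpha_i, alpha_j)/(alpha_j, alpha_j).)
The diagram associated to this matrix has two connected components: the simple roots {alpha_1, alpha_3, alpha_8, alpha_9, alpha_10} form a chain of 5 nodes with single edges (A_5), and {alpha_2, alpha_4, alpha_5, alpha_6, alpha_7} form a chain of 3 nodes with a fork of two nodes at one end (D_5). A semisimple Lie algebra decomposes uniquely as the direct sum of simple ideals, one per connected component of its Dynkin diagram, so g ≅ A_5 ⊕ D_5 (dimension 35 + 45 = 80).

A5 ⊕ D5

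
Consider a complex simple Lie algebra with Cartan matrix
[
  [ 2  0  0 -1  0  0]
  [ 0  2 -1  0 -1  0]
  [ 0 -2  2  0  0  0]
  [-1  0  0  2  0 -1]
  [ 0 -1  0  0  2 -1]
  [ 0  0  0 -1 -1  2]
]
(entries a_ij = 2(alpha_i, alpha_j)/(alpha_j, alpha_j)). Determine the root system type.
C6

The matrix has rank 6 with 2's on the diagonal. Reading the off-diagonal entries as Dynkin edges (a single edge where a_ij = a_ji = -1; a double or triple edge where a_ij * a_ji = 2 or 3), the diagram is a chain of 6 nodes with a double edge at one end; the terminal node there is the unique long simple root (C_6). One simple-root ordering that puts it in standard form is (alpha_1, alpha_4, alpha_6, alpha_5, alpha_2, alpha_3). So the algebra is type C_6, i.e. sp(12).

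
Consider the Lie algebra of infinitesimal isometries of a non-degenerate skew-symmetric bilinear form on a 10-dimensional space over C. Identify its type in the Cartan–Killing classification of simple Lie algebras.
This is sp(10), which has dimension 10(10+1)/2 = 55 and rank 10/2 = 5. In the classification of classical Lie algebras, the symplectic algebra sp(2n) has type C_n; here n = 5, so the Dynkin diagram is a chain of 5 nodes with a double edge at one end; the terminal node there is the unique long simple root (C_5). Hence the type is C_5.

C_5 (sp(10))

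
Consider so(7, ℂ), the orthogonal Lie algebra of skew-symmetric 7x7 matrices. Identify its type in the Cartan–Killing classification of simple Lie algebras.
B_3

This is so(7) with 7 odd, which has dimension 7(7-1)/2 = 21 and rank (7-1)/2 = 3. In the classification of classical Lie algebras, the orthogonal algebra so(2n+1) in an odd number of variables has type B_n; here n = 3, so the Dynkin diagram is a chain of 3 nodes with a double edge at one end; the terminal node there is the unique short simple root (B_3). Hence the type is B_3.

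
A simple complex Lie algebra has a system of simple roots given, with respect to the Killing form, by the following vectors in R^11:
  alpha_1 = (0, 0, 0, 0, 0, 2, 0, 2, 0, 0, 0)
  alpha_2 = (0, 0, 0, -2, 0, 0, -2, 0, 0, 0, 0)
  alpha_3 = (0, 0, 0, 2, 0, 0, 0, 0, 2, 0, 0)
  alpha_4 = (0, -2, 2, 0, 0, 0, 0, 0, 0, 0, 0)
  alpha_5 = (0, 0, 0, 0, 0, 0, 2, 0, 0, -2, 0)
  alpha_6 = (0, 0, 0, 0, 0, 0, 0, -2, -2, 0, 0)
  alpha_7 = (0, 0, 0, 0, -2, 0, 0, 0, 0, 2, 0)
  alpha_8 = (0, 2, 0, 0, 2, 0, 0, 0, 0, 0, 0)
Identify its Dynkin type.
type A_8

Compute the Cartan integers a_ij = 2(alpha_i, alpha_j)/(alpha_j, alpha_j); the resulting 8x8 Cartan matrix is
[[2, 0, 0, 0, 0, -1, 0, 0], [0, 2, -1, 0, -1, 0, 0, 0], [0, -1, 2, 0, 0, -1, 0, 0], [0, 0, 0, 2, 0, 0, 0, -1], [0, -1, 0, 0, 2, 0, -1, 0], [-1, 0, -1, 0, 0, 2, 0, 0], [0, 0, 0, 0, -1, 0, 2, -1], [0, 0, 0, -1, 0, 0, -1, 2]].
All simple roots have the same length, so the diagram is simply laced. The associated Dynkin diagram is a chain of 8 nodes with single edges (A_8), so the type is A_8 (the algebra sl(9)).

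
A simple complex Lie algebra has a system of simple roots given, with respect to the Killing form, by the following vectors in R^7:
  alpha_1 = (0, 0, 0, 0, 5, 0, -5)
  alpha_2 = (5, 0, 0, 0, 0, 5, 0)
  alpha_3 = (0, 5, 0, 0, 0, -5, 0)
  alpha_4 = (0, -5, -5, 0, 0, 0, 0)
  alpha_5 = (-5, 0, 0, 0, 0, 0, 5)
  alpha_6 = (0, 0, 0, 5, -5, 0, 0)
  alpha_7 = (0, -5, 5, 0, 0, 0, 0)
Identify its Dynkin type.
Compute the Cartan integers a_ij = 2(alpha_i, alpha_j)/(alpha_j, alpha_j); the resulting 7x7 Cartan matrix is
[[2, 0, 0, 0, -1, -1, 0], [0, 2, -1, 0, -1, 0, 0], [0, -1, 2, -1, 0, 0, -1], [0, 0, -1, 2, 0, 0, 0], [-1, -1, 0, 0, 2, 0, 0], [-1, 0, 0, 0, 0, 2, 0], [0, 0, -1, 0, 0, 0, 2]].
All simple roots have the same length, so the diagram is simply laced. The associated Dynkin diagram is a chain of 5 nodes with a fork of two nodes at one end (D_7), so the type is D_7 (the algebra so(14)).

type D_7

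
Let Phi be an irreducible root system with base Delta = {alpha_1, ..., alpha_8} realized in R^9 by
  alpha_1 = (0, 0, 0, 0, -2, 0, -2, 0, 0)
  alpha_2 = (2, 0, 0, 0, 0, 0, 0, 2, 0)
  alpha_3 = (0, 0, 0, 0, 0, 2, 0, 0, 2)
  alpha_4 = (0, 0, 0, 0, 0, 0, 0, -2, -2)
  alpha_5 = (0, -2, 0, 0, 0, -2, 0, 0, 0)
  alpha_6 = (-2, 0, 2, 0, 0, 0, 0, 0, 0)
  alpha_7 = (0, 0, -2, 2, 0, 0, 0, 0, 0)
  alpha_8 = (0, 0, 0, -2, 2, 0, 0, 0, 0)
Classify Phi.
A8

Compute the Cartan integers a_ij = 2(alpha_i, alpha_j)/(alpha_j, alpha_j); the resulting 8x8 Cartan matrix is
[[2, 0, 0, 0, 0, 0, 0, -1], [0, 2, 0, -1, 0, -1, 0, 0], [0, 0, 2, -1, -1, 0, 0, 0], [0, -1, -1, 2, 0, 0, 0, 0], [0, 0, -1, 0, 2, 0, 0, 0], [0, -1, 0, 0, 0, 2, -1, 0], [0, 0, 0, 0, 0, -1, 2, -1], [-1, 0, 0, 0, 0, 0, -1, 2]].
All simple roots have the same length, so the diagram is simply laced. The associated Dynkin diagram is a chain of 8 nodes with single edges (A_8), so the type is A_8 (the algebra sl(9)).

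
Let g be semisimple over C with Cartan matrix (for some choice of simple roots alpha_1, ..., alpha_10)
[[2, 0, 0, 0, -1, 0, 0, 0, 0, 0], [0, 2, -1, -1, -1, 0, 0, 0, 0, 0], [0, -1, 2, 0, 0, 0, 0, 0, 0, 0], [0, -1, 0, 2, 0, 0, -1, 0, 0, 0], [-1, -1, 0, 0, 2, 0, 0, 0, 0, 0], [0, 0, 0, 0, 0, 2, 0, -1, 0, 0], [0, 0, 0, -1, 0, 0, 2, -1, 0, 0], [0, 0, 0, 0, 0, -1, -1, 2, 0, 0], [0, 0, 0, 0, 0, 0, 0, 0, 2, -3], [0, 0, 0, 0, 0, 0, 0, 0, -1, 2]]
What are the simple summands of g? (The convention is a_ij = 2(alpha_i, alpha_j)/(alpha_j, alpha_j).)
The diagram associated to this matrix has two connected components: the simple roots {alpha_1, alpha_2, alpha_3, alpha_4, alpha_5, alpha_6, alpha_7, alpha_8} form a chain of 7 nodes with one extra node attached to the third node from one end (E_8), and {alpha_9, alpha_10} form two nodes joined by a triple edge (G_2). A semisimple Lie algebra decomposes uniquely as the direct sum of simple ideals, one per connected component of its Dynkin diagram, so g ≅ E_8 ⊕ G_2 (dimension 248 + 14 = 262).

E8 + G2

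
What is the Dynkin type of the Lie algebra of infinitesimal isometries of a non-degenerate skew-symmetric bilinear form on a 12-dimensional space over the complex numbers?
This is sp(12), which has dimension 12(12+1)/2 = 78 and rank 12/2 = 6. In the classification of classical Lie algebras, the symplectic algebra sp(2n) has type C_n; here n = 6, so the Dynkin diagram is a chain of 6 nodes with a double edge at one end; the terminal node there is the unique long simple root (C_6). Hence the type is C_6.

C6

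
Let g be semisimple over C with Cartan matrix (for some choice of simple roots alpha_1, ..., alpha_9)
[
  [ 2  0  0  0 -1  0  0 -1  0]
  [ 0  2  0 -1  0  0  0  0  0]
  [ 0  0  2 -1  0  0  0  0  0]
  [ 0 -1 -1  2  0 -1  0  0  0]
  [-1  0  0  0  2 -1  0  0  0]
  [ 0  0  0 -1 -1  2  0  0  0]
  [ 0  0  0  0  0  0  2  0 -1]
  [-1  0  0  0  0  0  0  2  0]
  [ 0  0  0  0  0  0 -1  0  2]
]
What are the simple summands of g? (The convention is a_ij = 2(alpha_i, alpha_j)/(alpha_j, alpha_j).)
A2 + D7

The diagram associated to this matrix has two connected components: the simple roots {alpha_7, alpha_9} form a chain of 2 nodes with single edges (A_2), and {alpha_1, alpha_2, alpha_3, alpha_4, alpha_5, alpha_6, alpha_8} form a chain of 5 nodes with a fork of two nodes at one end (D_7). A semisimple Lie algebra decomposes uniquely as the direct sum of simple ideals, one per connected component of its Dynkin diagram, so g ≅ A_2 ⊕ D_7 (dimension 8 + 91 = 99).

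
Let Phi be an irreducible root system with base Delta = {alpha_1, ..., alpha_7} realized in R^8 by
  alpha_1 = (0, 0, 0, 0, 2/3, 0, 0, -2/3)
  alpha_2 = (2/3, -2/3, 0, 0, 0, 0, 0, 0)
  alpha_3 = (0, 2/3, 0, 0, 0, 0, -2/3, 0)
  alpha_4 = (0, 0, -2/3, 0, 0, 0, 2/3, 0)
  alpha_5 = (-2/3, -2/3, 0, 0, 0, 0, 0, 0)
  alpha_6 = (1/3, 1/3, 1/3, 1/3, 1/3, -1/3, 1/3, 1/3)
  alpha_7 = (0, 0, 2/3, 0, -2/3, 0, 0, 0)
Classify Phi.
E_7

Compute the Cartan integers a_ij = 2(alpha_i, alpha_j)/(alpha_j, alpha_j); the resulting 7x7 Cartan matrix is
[[2, 0, 0, 0, 0, 0, -1], [0, 2, -1, 0, 0, 0, 0], [0, -1, 2, -1, -1, 0, 0], [0, 0, -1, 2, 0, 0, -1], [0, 0, -1, 0, 2, -1, 0], [0, 0, 0, 0, -1, 2, 0], [-1, 0, 0, -1, 0, 0, 2]].
All simple roots have the same length, so the diagram is simply laced. The associated Dynkin diagram is a chain of 6 nodes with one extra node attached to the third node from one end (E_7), so the type is E_7.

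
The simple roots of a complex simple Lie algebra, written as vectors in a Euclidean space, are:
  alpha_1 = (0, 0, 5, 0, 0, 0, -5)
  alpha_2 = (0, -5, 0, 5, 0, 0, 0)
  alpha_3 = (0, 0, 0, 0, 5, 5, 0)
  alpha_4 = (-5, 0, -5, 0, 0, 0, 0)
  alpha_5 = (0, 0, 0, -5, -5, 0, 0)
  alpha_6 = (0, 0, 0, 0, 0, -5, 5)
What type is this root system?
A_6

Compute the Cartan integers a_ij = 2(alpha_i, alpha_j)/(alpha_j, alpha_j); the resulting 6x6 Cartan matrix is
[[2, 0, 0, -1, 0, -1], [0, 2, 0, 0, -1, 0], [0, 0, 2, 0, -1, -1], [-1, 0, 0, 2, 0, 0], [0, -1, -1, 0, 2, 0], [-1, 0, -1, 0, 0, 2]].
All simple roots have the same length, so the diagram is simply laced. The associated Dynkin diagram is a chain of 6 nodes with single edges (A_6), so the type is A_6 (the algebra sl(7)).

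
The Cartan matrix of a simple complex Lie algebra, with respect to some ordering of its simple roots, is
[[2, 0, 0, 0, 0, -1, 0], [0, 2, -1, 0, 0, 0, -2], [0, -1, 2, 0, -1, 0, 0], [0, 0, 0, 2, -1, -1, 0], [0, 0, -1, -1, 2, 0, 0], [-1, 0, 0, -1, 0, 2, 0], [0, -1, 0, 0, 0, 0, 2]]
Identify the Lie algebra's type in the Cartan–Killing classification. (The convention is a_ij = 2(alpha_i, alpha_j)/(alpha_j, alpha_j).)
B_7

The matrix has rank 7 with 2's on the diagonal. Reading the off-diagonal entries as Dynkin edges (a single edge where a_ij = a_ji = -1; a double or triple edge where a_ij * a_ji = 2 or 3), the diagram is a chain of 7 nodes with a double edge at one end; the terminal node there is the unique short simple root (B_7). One simple-root ordering that puts it in standard form is (alpha_1, alpha_6, alpha_4, alpha_5, alpha_3, alpha_2, alpha_7). So the algebra is type B_7, i.e. so(15).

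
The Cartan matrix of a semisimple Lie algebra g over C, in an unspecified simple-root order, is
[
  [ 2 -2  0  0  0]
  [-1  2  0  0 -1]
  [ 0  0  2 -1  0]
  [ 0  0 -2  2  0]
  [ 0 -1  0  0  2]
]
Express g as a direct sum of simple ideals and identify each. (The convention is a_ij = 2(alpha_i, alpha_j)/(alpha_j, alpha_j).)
The diagram associated to this matrix has two connected components: the simple roots {alpha_3, alpha_4} form a chain of 2 nodes with a double edge at one end; the terminal node there is the unique short simple root (B_2), and {alpha_1, alpha_2, alpha_5} form a chain of 3 nodes with a double edge at one end; the terminal node there is the unique long simple root (C_3). A semisimple Lie algebra decomposes uniquely as the direct sum of simple ideals, one per connected component of its Dynkin diagram, so g ≅ B_2 ⊕ C_3 (dimension 10 + 21 = 31).

B_2 (so(5)) + C_3 (sp(6))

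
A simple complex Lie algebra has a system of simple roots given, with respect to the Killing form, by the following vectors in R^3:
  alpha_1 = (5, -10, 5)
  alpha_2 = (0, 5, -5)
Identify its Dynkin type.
Compute the Cartan integers a_ij = 2(alpha_i, alpha_j)/(alpha_j, alpha_j); the resulting 2x2 Cartan matrix is
[[2, -3], [-1, 2]].
The roots have two lengths (squared-length ratio 3:1); the short ones are alpha_{2}. The associated Dynkin diagram is two nodes joined by a triple edge (G_2), so the type is G_2.

G_2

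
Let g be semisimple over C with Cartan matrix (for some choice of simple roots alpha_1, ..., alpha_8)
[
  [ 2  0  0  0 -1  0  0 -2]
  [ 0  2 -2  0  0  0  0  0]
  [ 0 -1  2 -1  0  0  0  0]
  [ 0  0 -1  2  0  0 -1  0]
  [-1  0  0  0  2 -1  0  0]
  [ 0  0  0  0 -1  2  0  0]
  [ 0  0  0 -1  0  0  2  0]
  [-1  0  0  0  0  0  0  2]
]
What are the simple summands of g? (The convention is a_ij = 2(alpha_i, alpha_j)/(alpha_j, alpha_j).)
The diagram associated to this matrix has two connected components: the simple roots {alpha_1, alpha_5, alpha_6, alpha_8} form a chain of 4 nodes with a double edge at one end; the terminal node there is the unique short simple root (B_4), and {alpha_2, alpha_3, alpha_4, alpha_7} form a chain of 4 nodes with a double edge at one end; the terminal node there is the unique long simple root (C_4). A semisimple Lie algebra decomposes uniquely as the direct sum of simple ideals, one per connected component of its Dynkin diagram, so g ≅ B_4 ⊕ C_4 (dimension 36 + 36 = 72).

B_4 (so(9)) ⊕ C_4 (sp(8))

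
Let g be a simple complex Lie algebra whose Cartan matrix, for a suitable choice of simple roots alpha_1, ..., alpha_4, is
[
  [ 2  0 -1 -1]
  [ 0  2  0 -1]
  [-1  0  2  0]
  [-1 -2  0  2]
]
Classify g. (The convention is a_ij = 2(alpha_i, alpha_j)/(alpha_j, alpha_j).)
type B_4

The matrix has rank 4 with 2's on the diagonal. Reading the off-diagonal entries as Dynkin edges (a single edge where a_ij = a_ji = -1; a double or triple edge where a_ij * a_ji = 2 or 3), the diagram is a chain of 4 nodes with a double edge at one end; the terminal node there is the unique short simple root (B_4). One simple-root ordering that puts it in standard form is (alpha_3, alpha_1, alpha_4, alpha_2). So the algebra is type B_4, i.e. so(9).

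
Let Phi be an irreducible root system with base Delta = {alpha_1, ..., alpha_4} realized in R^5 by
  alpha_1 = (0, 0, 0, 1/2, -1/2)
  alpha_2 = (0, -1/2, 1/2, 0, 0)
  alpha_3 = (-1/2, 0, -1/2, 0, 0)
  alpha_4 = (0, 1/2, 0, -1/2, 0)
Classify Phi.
A4

Compute the Cartan integers a_ij = 2(alpha_i, alpha_j)/(alpha_j, alpha_j); the resulting 4x4 Cartan matrix is
[[2, 0, 0, -1], [0, 2, -1, -1], [0, -1, 2, 0], [-1, -1, 0, 2]].
All simple roots have the same length, so the diagram is simply laced. The associated Dynkin diagram is a chain of 4 nodes with single edges (A_4), so the type is A_4 (the algebra sl(5)).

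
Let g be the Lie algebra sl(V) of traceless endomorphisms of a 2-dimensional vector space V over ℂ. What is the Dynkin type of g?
This is sl(2), which has dimension 2^2 - 1 = 3 and rank 2 - 1 = 1 (a Cartan subalgebra is the diagonal traceless matrices). In the classification of classical Lie algebras, the special linear algebra sl(n+1) has type A_n; here n = 1, so the Dynkin diagram is a chain of 1 nodes with single edges (A_1). Hence the type is A_1.

type A_1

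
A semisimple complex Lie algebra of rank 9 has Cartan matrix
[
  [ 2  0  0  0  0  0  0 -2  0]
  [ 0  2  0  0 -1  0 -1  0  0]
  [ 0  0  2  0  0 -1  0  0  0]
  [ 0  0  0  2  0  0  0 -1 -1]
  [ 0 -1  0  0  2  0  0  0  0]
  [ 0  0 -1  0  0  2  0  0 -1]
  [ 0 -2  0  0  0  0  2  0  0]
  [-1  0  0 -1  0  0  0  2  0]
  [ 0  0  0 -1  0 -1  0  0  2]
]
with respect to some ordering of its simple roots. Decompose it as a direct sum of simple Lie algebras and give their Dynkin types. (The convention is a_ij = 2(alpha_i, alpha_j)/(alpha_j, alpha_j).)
The diagram associated to this matrix has two connected components: the simple roots {alpha_2, alpha_5, alpha_7} form a chain of 3 nodes with a double edge at one end; the terminal node there is the unique long simple root (C_3), and {alpha_1, alpha_3, alpha_4, alpha_6, alpha_8, alpha_9} form a chain of 6 nodes with a double edge at one end; the terminal node there is the unique long simple root (C_6). A semisimple Lie algebra decomposes uniquely as the direct sum of simple ideals, one per connected component of its Dynkin diagram, so g ≅ C_3 ⊕ C_6 (dimension 21 + 78 = 99).

C_3 (sp(6)) ⊕ C_6 (sp(12))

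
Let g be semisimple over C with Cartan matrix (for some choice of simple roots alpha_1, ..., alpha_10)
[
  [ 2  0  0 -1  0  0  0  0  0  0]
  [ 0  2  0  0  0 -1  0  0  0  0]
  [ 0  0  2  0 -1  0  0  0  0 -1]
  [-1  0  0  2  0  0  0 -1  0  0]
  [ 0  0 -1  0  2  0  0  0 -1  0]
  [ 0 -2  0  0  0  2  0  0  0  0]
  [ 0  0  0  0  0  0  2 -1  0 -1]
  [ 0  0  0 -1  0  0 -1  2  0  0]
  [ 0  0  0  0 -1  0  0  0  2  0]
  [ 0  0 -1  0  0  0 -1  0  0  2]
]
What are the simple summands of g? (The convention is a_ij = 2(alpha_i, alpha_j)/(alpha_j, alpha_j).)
type A_8 + type B_2

The diagram associated to this matrix has two connected components: the simple roots {alpha_1, alpha_3, alpha_4, alpha_5, alpha_7, alpha_8, alpha_9, alpha_10} form a chain of 8 nodes with single edges (A_8), and {alpha_2, alpha_6} form a chain of 2 nodes with a double edge at one end; the terminal node there is the unique short simple root (B_2). A semisimple Lie algebra decomposes uniquely as the direct sum of simple ideals, one per connected component of its Dynkin diagram, so g ≅ A_8 ⊕ B_2 (dimension 80 + 10 = 90).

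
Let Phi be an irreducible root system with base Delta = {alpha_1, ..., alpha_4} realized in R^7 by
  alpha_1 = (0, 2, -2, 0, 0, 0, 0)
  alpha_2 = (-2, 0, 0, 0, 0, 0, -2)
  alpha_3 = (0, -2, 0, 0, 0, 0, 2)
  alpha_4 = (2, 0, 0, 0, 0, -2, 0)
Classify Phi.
A_4

Compute the Cartan integers a_ij = 2(alpha_i, alpha_j)/(alpha_j, alpha_j); the resulting 4x4 Cartan matrix is
[[2, 0, -1, 0], [0, 2, -1, -1], [-1, -1, 2, 0], [0, -1, 0, 2]].
All simple roots have the same length, so the diagram is simply laced. The associated Dynkin diagram is a chain of 4 nodes with single edges (A_4), so the type is A_4 (the algebra sl(5)).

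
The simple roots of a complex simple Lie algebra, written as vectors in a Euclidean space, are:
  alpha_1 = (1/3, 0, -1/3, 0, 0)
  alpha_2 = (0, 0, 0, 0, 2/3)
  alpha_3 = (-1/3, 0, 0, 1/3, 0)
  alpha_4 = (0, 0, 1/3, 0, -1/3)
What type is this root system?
Compute the Cartan integers a_ij = 2(alpha_i, alpha_j)/(alpha_j, alpha_j); the resulting 4x4 Cartan matrix is
[[2, 0, -1, -1], [0, 2, 0, -2], [-1, 0, 2, 0], [-1, -1, 0, 2]].
The roots have two lengths (squared-length ratio 2:1); the short ones are alpha_{1,3,4}. The associated Dynkin diagram is a chain of 4 nodes with a double edge at one end; the terminal node there is the unique long simple root (C_4), so the type is C_4 (the algebra sp(8)).

C4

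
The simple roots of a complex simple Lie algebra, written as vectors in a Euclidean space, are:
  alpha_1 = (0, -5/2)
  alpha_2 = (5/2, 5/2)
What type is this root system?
Compute the Cartan integers a_ij = 2(alpha_i, alpha_j)/(alpha_j, alpha_j); the resulting 2x2 Cartan matrix is
[[2, -1], [-2, 2]].
The roots have two lengths (squared-length ratio 2:1); the short ones are alpha_{1}. The associated Dynkin diagram is a chain of 2 nodes with a double edge at one end; the terminal node there is the unique short simple root (B_2), so the type is B_2 (the algebra so(5)).

B_2 (so(5))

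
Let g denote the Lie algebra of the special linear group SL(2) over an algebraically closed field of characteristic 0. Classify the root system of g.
A_1 (sl(2))

This is sl(2), which has dimension 2^2 - 1 = 3 and rank 2 - 1 = 1 (a Cartan subalgebra is the diagonal traceless matrices). In the classification of classical Lie algebras, the special linear algebra sl(n+1) has type A_n; here n = 1, so the Dynkin diagram is a chain of 1 nodes with single edges (A_1). Hence the type is A_1.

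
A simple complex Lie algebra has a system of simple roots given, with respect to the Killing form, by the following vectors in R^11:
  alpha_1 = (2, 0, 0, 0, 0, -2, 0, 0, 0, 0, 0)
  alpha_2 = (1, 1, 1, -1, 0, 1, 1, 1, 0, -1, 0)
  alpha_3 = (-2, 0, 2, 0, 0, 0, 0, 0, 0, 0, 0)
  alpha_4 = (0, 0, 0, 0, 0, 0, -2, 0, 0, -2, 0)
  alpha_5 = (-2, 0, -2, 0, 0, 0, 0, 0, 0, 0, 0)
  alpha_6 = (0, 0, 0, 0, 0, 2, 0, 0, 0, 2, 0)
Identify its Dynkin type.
Compute the Cartan integers a_ij = 2(alpha_i, alpha_j)/(alpha_j, alpha_j); the resulting 6x6 Cartan matrix is
[[2, 0, -1, 0, -1, -1], [0, 2, 0, 0, -1, 0], [-1, 0, 2, 0, 0, 0], [0, 0, 0, 2, 0, -1], [-1, -1, 0, 0, 2, 0], [-1, 0, 0, -1, 0, 2]].
All simple roots have the same length, so the diagram is simply laced. The associated Dynkin diagram is a chain of 5 nodes with one extra node attached to the third node from one end (E_6), so the type is E_6.

E_6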